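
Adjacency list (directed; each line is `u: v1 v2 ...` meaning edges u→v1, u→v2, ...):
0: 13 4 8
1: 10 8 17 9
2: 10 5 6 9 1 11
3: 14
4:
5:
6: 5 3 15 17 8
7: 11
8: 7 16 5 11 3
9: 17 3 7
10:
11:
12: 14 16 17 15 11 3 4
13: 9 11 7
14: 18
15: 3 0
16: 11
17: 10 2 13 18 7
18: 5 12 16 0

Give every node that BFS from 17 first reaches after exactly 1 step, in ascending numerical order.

2, 7, 10, 13, 18

Level 0: 17
Level 1: 2, 7, 10, 13, 18
Level 2: 0, 1, 5, 6, 9, 11, 12, 16
Level 3: 3, 4, 8, 14, 15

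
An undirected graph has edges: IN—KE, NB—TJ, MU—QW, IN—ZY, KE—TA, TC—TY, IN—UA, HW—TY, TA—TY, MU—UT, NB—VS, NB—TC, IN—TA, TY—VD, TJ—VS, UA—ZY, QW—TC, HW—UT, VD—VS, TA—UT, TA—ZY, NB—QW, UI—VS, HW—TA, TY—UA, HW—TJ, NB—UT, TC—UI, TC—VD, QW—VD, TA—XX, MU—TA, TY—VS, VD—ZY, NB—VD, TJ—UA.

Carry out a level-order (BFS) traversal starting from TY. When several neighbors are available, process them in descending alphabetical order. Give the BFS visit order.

TY VS VD UA TC TA HW UI TJ NB ZY QW IN XX UT MU KE

Visit TY; enqueue VS, VD, UA, TC, TA, HW → queue [VS, VD, UA, TC, TA, HW]
Visit VS; enqueue UI, TJ, NB → queue [VD, UA, TC, TA, HW, UI, TJ, NB]
Visit VD; enqueue ZY, QW → queue [UA, TC, TA, HW, UI, TJ, NB, ZY, QW]
Visit UA; enqueue IN → queue [TC, TA, HW, UI, TJ, NB, ZY, QW, IN]
Visit TC → queue [TA, HW, UI, TJ, NB, ZY, QW, IN]
Visit TA; enqueue XX, UT, MU, KE → queue [HW, UI, TJ, NB, ZY, QW, IN, XX, UT, MU, KE]
Visit HW → queue [UI, TJ, NB, ZY, QW, IN, XX, UT, MU, KE]
Visit UI → queue [TJ, NB, ZY, QW, IN, XX, UT, MU, KE]
Visit TJ → queue [NB, ZY, QW, IN, XX, UT, MU, KE]
Visit NB → queue [ZY, QW, IN, XX, UT, MU, KE]
Visit ZY → queue [QW, IN, XX, UT, MU, KE]
Visit QW → queue [IN, XX, UT, MU, KE]
Visit IN → queue [XX, UT, MU, KE]
Visit XX → queue [UT, MU, KE]
Visit UT → queue [MU, KE]
Visit MU → queue [KE]
Visit KE → queue []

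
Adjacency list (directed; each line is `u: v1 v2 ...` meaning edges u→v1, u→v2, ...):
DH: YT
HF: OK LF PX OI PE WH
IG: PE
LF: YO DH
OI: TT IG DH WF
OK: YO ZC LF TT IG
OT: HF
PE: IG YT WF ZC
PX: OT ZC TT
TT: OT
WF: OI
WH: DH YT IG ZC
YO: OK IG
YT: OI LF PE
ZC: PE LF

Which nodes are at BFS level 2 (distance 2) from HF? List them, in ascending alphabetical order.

DH, IG, OT, TT, WF, YO, YT, ZC

Level 0: HF
Level 1: LF, OI, OK, PE, PX, WH
Level 2: DH, IG, OT, TT, WF, YO, YT, ZC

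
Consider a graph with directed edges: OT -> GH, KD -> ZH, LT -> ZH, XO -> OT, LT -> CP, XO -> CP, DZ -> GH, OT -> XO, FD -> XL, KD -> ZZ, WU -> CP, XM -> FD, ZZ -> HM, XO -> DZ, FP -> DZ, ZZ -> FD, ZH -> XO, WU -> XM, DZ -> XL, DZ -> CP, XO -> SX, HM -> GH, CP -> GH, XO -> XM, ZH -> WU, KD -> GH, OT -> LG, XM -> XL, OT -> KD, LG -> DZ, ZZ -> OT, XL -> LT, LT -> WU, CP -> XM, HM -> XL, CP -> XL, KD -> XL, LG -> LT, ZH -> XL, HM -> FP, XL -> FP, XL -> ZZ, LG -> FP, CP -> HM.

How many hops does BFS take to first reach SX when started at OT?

2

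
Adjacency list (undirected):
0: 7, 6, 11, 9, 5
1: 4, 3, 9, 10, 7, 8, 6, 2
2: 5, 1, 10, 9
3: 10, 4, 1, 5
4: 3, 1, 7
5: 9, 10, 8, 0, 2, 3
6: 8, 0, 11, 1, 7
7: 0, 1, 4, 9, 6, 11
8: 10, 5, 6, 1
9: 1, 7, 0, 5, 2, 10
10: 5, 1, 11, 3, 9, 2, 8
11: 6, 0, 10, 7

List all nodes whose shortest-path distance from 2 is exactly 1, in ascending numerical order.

1, 5, 9, 10

Level 0: 2
Level 1: 1, 5, 9, 10
Level 2: 0, 3, 4, 6, 7, 8, 11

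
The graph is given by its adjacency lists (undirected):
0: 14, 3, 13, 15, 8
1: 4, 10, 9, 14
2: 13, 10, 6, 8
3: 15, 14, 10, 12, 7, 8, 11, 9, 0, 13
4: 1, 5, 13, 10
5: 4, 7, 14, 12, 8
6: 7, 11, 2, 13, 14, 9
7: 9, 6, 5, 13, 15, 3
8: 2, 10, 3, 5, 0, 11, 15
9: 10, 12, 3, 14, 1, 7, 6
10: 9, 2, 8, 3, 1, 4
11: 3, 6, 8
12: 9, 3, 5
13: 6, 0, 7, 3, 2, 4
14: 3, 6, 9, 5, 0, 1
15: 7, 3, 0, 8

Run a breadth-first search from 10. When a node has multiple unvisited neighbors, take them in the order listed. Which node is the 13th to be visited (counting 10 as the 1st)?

5

Visit 10; enqueue 9, 2, 8, 3, 1, 4 → queue [9, 2, 8, 3, 1, 4]
Visit 9; enqueue 12, 14, 7, 6 → queue [2, 8, 3, 1, 4, 12, 14, 7, 6]
Visit 2; enqueue 13 → queue [8, 3, 1, 4, 12, 14, 7, 6, 13]
Visit 8; enqueue 5, 0, 11, 15 → queue [3, 1, 4, 12, 14, 7, 6, 13, 5, 0, 11, 15]
Visit 3 → queue [1, 4, 12, 14, 7, 6, 13, 5, 0, 11, 15]
Visit 1 → queue [4, 12, 14, 7, 6, 13, 5, 0, 11, 15]
Visit 4 → queue [12, 14, 7, 6, 13, 5, 0, 11, 15]
Visit 12 → queue [14, 7, 6, 13, 5, 0, 11, 15]
Visit 14 → queue [7, 6, 13, 5, 0, 11, 15]
Visit 7 → queue [6, 13, 5, 0, 11, 15]
Visit 6 → queue [13, 5, 0, 11, 15]
Visit 13 → queue [5, 0, 11, 15]
Visit 5 → queue [0, 11, 15]
Visit 0 → queue [11, 15]
Visit 11 → queue [15]
Visit 15 → queue []

Visit order: 10, 9, 2, 8, 3, 1, 4, 12, 14, 7, 6, 13, 5, 0, 11, 15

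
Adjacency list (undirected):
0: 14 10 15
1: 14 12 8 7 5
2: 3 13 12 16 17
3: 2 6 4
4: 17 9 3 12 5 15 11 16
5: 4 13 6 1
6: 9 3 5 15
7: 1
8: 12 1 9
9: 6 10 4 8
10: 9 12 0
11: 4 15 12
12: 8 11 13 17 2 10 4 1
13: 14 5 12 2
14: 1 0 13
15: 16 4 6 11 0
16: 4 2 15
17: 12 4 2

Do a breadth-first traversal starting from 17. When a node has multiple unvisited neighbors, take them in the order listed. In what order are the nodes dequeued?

17 → 12 → 4 → 2 → 8 → 11 → 13 → 10 → 1 → 9 → 3 → 5 → 15 → 16 → 14 → 0 → 7 → 6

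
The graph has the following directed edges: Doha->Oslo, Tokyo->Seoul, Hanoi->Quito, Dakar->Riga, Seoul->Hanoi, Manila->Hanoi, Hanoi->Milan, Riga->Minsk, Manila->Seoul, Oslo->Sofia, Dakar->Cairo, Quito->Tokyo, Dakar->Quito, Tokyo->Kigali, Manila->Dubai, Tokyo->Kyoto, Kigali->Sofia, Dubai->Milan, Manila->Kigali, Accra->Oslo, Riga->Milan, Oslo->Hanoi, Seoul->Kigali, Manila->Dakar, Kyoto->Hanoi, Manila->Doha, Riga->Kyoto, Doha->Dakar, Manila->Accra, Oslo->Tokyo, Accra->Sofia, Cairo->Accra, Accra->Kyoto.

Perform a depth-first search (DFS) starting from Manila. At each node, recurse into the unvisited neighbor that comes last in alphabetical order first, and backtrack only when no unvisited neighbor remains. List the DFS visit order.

Visit Manila
Manila → Seoul
Seoul → Kigali
Kigali → Sofia
Seoul → Hanoi
Hanoi → Quito
Quito → Tokyo
Tokyo → Kyoto
Hanoi → Milan
Manila → Dubai
Manila → Doha
Doha → Oslo
Doha → Dakar
Dakar → Riga
Riga → Minsk
Dakar → Cairo
Cairo → Accra

Manila -> Seoul -> Kigali -> Sofia -> Hanoi -> Quito -> Tokyo -> Kyoto -> Milan -> Dubai -> Doha -> Oslo -> Dakar -> Riga -> Minsk -> Cairo -> Accra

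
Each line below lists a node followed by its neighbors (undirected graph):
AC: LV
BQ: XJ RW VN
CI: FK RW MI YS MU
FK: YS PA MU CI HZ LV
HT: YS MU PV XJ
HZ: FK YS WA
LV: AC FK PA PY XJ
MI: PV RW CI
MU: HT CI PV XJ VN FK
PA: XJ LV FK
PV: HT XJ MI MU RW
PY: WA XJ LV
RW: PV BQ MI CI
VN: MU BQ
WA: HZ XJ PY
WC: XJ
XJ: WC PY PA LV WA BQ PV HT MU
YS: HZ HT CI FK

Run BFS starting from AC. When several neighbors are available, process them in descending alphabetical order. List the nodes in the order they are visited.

AC -> LV -> XJ -> PY -> PA -> FK -> WC -> WA -> PV -> MU -> HT -> BQ -> YS -> HZ -> CI -> RW -> MI -> VN

Visit AC; enqueue LV → queue [LV]
Visit LV; enqueue XJ, PY, PA, FK → queue [XJ, PY, PA, FK]
Visit XJ; enqueue WC, WA, PV, MU, HT, BQ → queue [PY, PA, FK, WC, WA, PV, MU, HT, BQ]
Visit PY → queue [PA, FK, WC, WA, PV, MU, HT, BQ]
Visit PA → queue [FK, WC, WA, PV, MU, HT, BQ]
Visit FK; enqueue YS, HZ, CI → queue [WC, WA, PV, MU, HT, BQ, YS, HZ, CI]
Visit WC → queue [WA, PV, MU, HT, BQ, YS, HZ, CI]
Visit WA → queue [PV, MU, HT, BQ, YS, HZ, CI]
Visit PV; enqueue RW, MI → queue [MU, HT, BQ, YS, HZ, CI, RW, MI]
Visit MU; enqueue VN → queue [HT, BQ, YS, HZ, CI, RW, MI, VN]
Visit HT → queue [BQ, YS, HZ, CI, RW, MI, VN]
Visit BQ → queue [YS, HZ, CI, RW, MI, VN]
Visit YS → queue [HZ, CI, RW, MI, VN]
Visit HZ → queue [CI, RW, MI, VN]
Visit CI → queue [RW, MI, VN]
Visit RW → queue [MI, VN]
Visit MI → queue [VN]
Visit VN → queue []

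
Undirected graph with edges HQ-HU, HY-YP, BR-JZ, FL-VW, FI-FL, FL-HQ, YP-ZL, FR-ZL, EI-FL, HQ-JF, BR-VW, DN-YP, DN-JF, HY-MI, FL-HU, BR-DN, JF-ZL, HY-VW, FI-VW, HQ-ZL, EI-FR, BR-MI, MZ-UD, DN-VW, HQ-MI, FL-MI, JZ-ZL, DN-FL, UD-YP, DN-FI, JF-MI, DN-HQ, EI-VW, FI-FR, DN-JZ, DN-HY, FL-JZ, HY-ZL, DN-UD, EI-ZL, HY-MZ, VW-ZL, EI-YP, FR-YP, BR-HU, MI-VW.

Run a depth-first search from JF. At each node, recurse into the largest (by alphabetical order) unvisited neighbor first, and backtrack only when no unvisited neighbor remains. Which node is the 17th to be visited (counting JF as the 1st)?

Visit JF
JF → ZL
ZL → YP
YP → UD
UD → MZ
MZ → HY
HY → VW
VW → MI
MI → HQ
HQ → HU
HU → FL
FL → JZ
JZ → DN
DN → FI
FI → FR
FR → EI
DN → BR

Visit order: JF, ZL, YP, UD, MZ, HY, VW, MI, HQ, HU, FL, JZ, DN, FI, FR, EI, BR

BR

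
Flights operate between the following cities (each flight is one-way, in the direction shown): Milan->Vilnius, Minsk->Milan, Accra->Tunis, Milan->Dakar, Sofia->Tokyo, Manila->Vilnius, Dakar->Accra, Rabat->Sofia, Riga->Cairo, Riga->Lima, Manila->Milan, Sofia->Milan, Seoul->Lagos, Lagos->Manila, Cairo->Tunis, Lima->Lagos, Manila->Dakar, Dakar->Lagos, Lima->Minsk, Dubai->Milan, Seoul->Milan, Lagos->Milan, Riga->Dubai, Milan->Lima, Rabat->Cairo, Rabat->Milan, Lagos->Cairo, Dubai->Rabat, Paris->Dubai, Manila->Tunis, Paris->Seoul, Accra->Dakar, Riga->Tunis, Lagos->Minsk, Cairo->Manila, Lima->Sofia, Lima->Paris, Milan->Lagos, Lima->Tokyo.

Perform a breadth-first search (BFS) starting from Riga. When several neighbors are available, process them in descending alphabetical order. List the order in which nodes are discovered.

Visit Riga; enqueue Tunis, Lima, Dubai, Cairo → queue [Tunis, Lima, Dubai, Cairo]
Visit Tunis → queue [Lima, Dubai, Cairo]
Visit Lima; enqueue Tokyo, Sofia, Paris, Minsk, Lagos → queue [Dubai, Cairo, Tokyo, Sofia, Paris, Minsk, Lagos]
Visit Dubai; enqueue Rabat, Milan → queue [Cairo, Tokyo, Sofia, Paris, Minsk, Lagos, Rabat, Milan]
Visit Cairo; enqueue Manila → queue [Tokyo, Sofia, Paris, Minsk, Lagos, Rabat, Milan, Manila]
Visit Tokyo → queue [Sofia, Paris, Minsk, Lagos, Rabat, Milan, Manila]
Visit Sofia → queue [Paris, Minsk, Lagos, Rabat, Milan, Manila]
Visit Paris; enqueue Seoul → queue [Minsk, Lagos, Rabat, Milan, Manila, Seoul]
Visit Minsk → queue [Lagos, Rabat, Milan, Manila, Seoul]
Visit Lagos → queue [Rabat, Milan, Manila, Seoul]
Visit Rabat → queue [Milan, Manila, Seoul]
Visit Milan; enqueue Vilnius, Dakar → queue [Manila, Seoul, Vilnius, Dakar]
Visit Manila → queue [Seoul, Vilnius, Dakar]
Visit Seoul → queue [Vilnius, Dakar]
Visit Vilnius → queue [Dakar]
Visit Dakar; enqueue Accra → queue [Accra]
Visit Accra → queue []

Riga → Tunis → Lima → Dubai → Cairo → Tokyo → Sofia → Paris → Minsk → Lagos → Rabat → Milan → Manila → Seoul → Vilnius → Dakar → Accra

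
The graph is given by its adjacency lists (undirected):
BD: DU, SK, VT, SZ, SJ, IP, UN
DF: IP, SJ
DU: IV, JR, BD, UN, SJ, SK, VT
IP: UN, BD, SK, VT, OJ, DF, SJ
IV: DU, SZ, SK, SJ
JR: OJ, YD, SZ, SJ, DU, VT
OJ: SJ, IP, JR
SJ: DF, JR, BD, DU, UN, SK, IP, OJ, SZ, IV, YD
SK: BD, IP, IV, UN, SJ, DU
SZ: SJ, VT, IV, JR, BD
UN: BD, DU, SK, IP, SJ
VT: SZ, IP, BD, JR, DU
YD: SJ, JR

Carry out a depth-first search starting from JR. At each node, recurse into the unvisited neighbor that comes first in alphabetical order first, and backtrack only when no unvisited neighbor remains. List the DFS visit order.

Visit JR
JR → DU
DU → BD
BD → IP
IP → DF
DF → SJ
SJ → IV
IV → SK
SK → UN
IV → SZ
SZ → VT
SJ → OJ
SJ → YD

JR → DU → BD → IP → DF → SJ → IV → SK → UN → SZ → VT → OJ → YD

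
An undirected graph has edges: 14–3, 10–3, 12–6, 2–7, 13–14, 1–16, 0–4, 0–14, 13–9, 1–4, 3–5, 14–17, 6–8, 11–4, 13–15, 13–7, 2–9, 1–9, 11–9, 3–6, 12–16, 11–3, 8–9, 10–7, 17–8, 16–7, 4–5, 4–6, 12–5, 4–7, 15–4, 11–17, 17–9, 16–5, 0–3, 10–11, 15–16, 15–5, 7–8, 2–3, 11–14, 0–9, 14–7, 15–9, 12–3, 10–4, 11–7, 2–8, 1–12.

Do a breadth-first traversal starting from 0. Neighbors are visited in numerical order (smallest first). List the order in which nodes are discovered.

Visit 0; enqueue 3, 4, 9, 14 → queue [3, 4, 9, 14]
Visit 3; enqueue 2, 5, 6, 10, 11, 12 → queue [4, 9, 14, 2, 5, 6, 10, 11, 12]
Visit 4; enqueue 1, 7, 15 → queue [9, 14, 2, 5, 6, 10, 11, 12, 1, 7, 15]
Visit 9; enqueue 8, 13, 17 → queue [14, 2, 5, 6, 10, 11, 12, 1, 7, 15, 8, 13, 17]
Visit 14 → queue [2, 5, 6, 10, 11, 12, 1, 7, 15, 8, 13, 17]
Visit 2 → queue [5, 6, 10, 11, 12, 1, 7, 15, 8, 13, 17]
Visit 5; enqueue 16 → queue [6, 10, 11, 12, 1, 7, 15, 8, 13, 17, 16]
Visit 6 → queue [10, 11, 12, 1, 7, 15, 8, 13, 17, 16]
Visit 10 → queue [11, 12, 1, 7, 15, 8, 13, 17, 16]
Visit 11 → queue [12, 1, 7, 15, 8, 13, 17, 16]
Visit 12 → queue [1, 7, 15, 8, 13, 17, 16]
Visit 1 → queue [7, 15, 8, 13, 17, 16]
Visit 7 → queue [15, 8, 13, 17, 16]
Visit 15 → queue [8, 13, 17, 16]
Visit 8 → queue [13, 17, 16]
Visit 13 → queue [17, 16]
Visit 17 → queue [16]
Visit 16 → queue []

0 → 3 → 4 → 9 → 14 → 2 → 5 → 6 → 10 → 11 → 12 → 1 → 7 → 15 → 8 → 13 → 17 → 16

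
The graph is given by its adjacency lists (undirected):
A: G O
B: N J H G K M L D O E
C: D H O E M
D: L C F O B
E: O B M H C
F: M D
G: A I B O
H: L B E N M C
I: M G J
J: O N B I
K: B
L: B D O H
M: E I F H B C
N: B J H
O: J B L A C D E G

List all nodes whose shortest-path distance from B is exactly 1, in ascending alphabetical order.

D, E, G, H, J, K, L, M, N, O

Level 0: B
Level 1: D, E, G, H, J, K, L, M, N, O
Level 2: A, C, F, I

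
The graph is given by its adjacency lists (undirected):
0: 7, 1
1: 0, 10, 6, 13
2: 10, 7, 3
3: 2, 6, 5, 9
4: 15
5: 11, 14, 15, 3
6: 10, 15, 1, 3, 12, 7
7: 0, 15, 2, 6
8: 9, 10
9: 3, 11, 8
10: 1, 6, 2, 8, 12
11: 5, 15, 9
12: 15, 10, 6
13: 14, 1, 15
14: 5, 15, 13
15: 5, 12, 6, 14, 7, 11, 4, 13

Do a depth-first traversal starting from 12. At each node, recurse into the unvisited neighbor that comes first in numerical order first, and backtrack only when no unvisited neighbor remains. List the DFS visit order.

Visit 12
12 → 6
6 → 1
1 → 0
0 → 7
7 → 2
2 → 3
3 → 5
5 → 11
11 → 9
9 → 8
8 → 10
11 → 15
15 → 4
15 → 13
13 → 14

12 -> 6 -> 1 -> 0 -> 7 -> 2 -> 3 -> 5 -> 11 -> 9 -> 8 -> 10 -> 15 -> 4 -> 13 -> 14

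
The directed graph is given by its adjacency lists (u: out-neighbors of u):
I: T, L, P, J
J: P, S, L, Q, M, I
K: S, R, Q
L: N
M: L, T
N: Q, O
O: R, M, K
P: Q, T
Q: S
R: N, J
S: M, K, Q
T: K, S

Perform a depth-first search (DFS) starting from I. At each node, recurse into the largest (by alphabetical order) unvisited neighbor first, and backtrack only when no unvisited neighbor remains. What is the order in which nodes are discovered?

I -> T -> S -> Q -> M -> L -> N -> O -> R -> J -> P -> K

Visit I
I → T
T → S
S → Q
S → M
M → L
L → N
N → O
O → R
R → J
J → P
O → K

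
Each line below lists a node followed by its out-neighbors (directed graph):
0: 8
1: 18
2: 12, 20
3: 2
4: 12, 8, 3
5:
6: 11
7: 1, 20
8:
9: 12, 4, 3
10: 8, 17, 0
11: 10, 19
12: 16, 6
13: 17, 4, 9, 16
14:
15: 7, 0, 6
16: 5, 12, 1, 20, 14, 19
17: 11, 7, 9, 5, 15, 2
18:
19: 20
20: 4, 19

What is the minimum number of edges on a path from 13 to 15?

Level 0: 13
Level 1: 4, 9, 16, 17
Level 2: 1, 2, 3, 5, 7, 8, 11, 12, 14, 15, 19, 20
Level 3: 0, 6, 10, 18
15 first appears at level 2.

2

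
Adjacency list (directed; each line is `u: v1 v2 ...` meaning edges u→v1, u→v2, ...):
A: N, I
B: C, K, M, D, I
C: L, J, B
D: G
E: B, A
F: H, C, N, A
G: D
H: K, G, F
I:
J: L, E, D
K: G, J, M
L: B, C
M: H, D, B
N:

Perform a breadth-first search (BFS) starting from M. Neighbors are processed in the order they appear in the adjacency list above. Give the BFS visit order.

M H D B K G F C I J N A L E

Visit M; enqueue H, D, B → queue [H, D, B]
Visit H; enqueue K, G, F → queue [D, B, K, G, F]
Visit D → queue [B, K, G, F]
Visit B; enqueue C, I → queue [K, G, F, C, I]
Visit K; enqueue J → queue [G, F, C, I, J]
Visit G → queue [F, C, I, J]
Visit F; enqueue N, A → queue [C, I, J, N, A]
Visit C; enqueue L → queue [I, J, N, A, L]
Visit I → queue [J, N, A, L]
Visit J; enqueue E → queue [N, A, L, E]
Visit N → queue [A, L, E]
Visit A → queue [L, E]
Visit L → queue [E]
Visit E → queue []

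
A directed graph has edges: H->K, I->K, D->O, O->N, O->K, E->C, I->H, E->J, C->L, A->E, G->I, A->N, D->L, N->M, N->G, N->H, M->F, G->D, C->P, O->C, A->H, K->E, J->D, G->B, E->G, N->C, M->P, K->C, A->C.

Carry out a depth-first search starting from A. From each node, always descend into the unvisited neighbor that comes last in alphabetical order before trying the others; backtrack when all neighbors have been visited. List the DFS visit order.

Visit A
A → N
N → M
M → P
M → F
N → H
H → K
K → E
E → J
J → D
D → O
O → C
C → L
E → G
G → I
G → B

A N M P F H K E J D O C L G I B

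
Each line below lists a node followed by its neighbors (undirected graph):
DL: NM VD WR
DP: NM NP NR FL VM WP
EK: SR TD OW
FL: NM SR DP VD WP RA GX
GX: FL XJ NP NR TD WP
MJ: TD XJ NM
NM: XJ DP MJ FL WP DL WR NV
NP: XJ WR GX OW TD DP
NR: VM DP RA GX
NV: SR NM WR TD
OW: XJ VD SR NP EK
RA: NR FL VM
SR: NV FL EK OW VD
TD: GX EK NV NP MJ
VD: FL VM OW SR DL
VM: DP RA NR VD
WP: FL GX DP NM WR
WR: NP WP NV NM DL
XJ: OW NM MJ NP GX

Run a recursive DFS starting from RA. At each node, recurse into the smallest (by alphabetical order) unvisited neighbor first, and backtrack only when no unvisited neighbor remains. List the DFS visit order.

RA FL DP NM DL VD OW EK SR NV TD GX NP WR WP XJ MJ NR VM

Visit RA
RA → FL
FL → DP
DP → NM
NM → DL
DL → VD
VD → OW
OW → EK
EK → SR
SR → NV
NV → TD
TD → GX
GX → NP
NP → WR
WR → WP
NP → XJ
XJ → MJ
GX → NR
NR → VM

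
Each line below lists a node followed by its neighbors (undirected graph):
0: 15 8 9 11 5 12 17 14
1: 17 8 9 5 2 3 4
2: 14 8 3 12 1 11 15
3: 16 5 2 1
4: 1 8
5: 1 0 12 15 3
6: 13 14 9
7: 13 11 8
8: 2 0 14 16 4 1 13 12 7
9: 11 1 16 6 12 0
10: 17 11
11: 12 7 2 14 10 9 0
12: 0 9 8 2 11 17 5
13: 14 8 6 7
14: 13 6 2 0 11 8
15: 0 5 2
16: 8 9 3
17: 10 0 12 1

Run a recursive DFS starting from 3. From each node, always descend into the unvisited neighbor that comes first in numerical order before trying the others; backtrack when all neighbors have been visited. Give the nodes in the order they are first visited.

Visit 3
3 → 1
1 → 2
2 → 8
8 → 0
0 → 5
5 → 12
12 → 9
9 → 6
6 → 13
13 → 7
7 → 11
11 → 10
10 → 17
11 → 14
9 → 16
5 → 15
8 → 4

3, 1, 2, 8, 0, 5, 12, 9, 6, 13, 7, 11, 10, 17, 14, 16, 15, 4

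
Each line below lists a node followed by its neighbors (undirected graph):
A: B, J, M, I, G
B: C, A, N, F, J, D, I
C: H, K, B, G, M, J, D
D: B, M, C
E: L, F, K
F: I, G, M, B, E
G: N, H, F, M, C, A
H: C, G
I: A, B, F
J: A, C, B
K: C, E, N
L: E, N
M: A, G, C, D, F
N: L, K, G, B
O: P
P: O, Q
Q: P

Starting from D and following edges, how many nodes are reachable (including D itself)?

14

BFS from D visits: D, M, C, B, G, F, A, K, J, H, N, I, E, L
Reachable nodes: 14 of 17 total.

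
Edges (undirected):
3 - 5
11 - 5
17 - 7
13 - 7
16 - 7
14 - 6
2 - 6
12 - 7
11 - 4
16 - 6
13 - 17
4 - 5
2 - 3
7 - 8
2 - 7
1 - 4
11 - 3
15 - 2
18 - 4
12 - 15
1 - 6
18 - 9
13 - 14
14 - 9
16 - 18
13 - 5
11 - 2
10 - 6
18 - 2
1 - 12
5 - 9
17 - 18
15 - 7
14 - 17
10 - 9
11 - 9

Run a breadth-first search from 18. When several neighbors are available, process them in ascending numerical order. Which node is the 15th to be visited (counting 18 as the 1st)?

14

Visit 18; enqueue 2, 4, 9, 16, 17 → queue [2, 4, 9, 16, 17]
Visit 2; enqueue 3, 6, 7, 11, 15 → queue [4, 9, 16, 17, 3, 6, 7, 11, 15]
Visit 4; enqueue 1, 5 → queue [9, 16, 17, 3, 6, 7, 11, 15, 1, 5]
Visit 9; enqueue 10, 14 → queue [16, 17, 3, 6, 7, 11, 15, 1, 5, 10, 14]
Visit 16 → queue [17, 3, 6, 7, 11, 15, 1, 5, 10, 14]
Visit 17; enqueue 13 → queue [3, 6, 7, 11, 15, 1, 5, 10, 14, 13]
Visit 3 → queue [6, 7, 11, 15, 1, 5, 10, 14, 13]
Visit 6 → queue [7, 11, 15, 1, 5, 10, 14, 13]
Visit 7; enqueue 8, 12 → queue [11, 15, 1, 5, 10, 14, 13, 8, 12]
Visit 11 → queue [15, 1, 5, 10, 14, 13, 8, 12]
Visit 15 → queue [1, 5, 10, 14, 13, 8, 12]
Visit 1 → queue [5, 10, 14, 13, 8, 12]
Visit 5 → queue [10, 14, 13, 8, 12]
Visit 10 → queue [14, 13, 8, 12]
Visit 14 → queue [13, 8, 12]
Visit 13 → queue [8, 12]
Visit 8 → queue [12]
Visit 12 → queue []

Visit order: 18, 2, 4, 9, 16, 17, 3, 6, 7, 11, 15, 1, 5, 10, 14, 13, 8, 12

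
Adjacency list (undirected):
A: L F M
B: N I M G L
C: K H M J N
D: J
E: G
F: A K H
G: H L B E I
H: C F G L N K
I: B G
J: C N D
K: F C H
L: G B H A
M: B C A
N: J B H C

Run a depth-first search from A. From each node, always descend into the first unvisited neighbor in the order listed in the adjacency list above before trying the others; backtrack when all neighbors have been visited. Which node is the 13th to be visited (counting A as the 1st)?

I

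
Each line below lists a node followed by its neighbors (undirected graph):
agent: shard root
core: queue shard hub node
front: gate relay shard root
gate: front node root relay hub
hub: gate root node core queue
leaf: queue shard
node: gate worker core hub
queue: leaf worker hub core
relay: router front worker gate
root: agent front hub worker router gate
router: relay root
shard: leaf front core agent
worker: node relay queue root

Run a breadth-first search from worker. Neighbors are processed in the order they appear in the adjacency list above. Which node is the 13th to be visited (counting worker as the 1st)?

shard

Visit worker; enqueue node, relay, queue, root → queue [node, relay, queue, root]
Visit node; enqueue gate, core, hub → queue [relay, queue, root, gate, core, hub]
Visit relay; enqueue router, front → queue [queue, root, gate, core, hub, router, front]
Visit queue; enqueue leaf → queue [root, gate, core, hub, router, front, leaf]
Visit root; enqueue agent → queue [gate, core, hub, router, front, leaf, agent]
Visit gate → queue [core, hub, router, front, leaf, agent]
Visit core; enqueue shard → queue [hub, router, front, leaf, agent, shard]
Visit hub → queue [router, front, leaf, agent, shard]
Visit router → queue [front, leaf, agent, shard]
Visit front → queue [leaf, agent, shard]
Visit leaf → queue [agent, shard]
Visit agent → queue [shard]
Visit shard → queue []

Visit order: worker, node, relay, queue, root, gate, core, hub, router, front, leaf, agent, shard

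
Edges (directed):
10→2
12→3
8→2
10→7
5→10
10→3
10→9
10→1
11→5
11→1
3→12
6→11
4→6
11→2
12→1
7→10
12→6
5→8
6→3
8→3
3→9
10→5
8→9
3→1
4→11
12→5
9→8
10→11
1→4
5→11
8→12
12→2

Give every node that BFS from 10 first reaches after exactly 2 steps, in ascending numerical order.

Level 0: 10
Level 1: 1, 2, 3, 5, 7, 9, 11
Level 2: 4, 8, 12
Level 3: 6

4, 8, 12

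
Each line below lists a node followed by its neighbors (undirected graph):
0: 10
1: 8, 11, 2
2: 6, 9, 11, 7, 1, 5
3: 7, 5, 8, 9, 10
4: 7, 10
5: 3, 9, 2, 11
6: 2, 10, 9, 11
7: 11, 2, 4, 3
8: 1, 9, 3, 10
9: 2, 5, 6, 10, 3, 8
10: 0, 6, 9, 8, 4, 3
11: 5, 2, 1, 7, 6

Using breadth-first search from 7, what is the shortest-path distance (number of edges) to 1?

Level 0: 7
Level 1: 2, 3, 4, 11
Level 2: 1, 5, 6, 8, 9, 10
Level 3: 0
1 first appears at level 2.

2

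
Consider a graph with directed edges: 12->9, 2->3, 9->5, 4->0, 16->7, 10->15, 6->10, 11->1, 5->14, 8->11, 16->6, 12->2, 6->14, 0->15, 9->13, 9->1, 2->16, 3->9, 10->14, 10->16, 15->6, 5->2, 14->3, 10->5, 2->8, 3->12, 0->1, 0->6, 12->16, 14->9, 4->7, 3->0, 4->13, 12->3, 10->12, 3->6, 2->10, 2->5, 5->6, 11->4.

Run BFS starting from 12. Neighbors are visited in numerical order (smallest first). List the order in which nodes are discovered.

Visit 12; enqueue 2, 3, 9, 16 → queue [2, 3, 9, 16]
Visit 2; enqueue 5, 8, 10 → queue [3, 9, 16, 5, 8, 10]
Visit 3; enqueue 0, 6 → queue [9, 16, 5, 8, 10, 0, 6]
Visit 9; enqueue 1, 13 → queue [16, 5, 8, 10, 0, 6, 1, 13]
Visit 16; enqueue 7 → queue [5, 8, 10, 0, 6, 1, 13, 7]
Visit 5; enqueue 14 → queue [8, 10, 0, 6, 1, 13, 7, 14]
Visit 8; enqueue 11 → queue [10, 0, 6, 1, 13, 7, 14, 11]
Visit 10; enqueue 15 → queue [0, 6, 1, 13, 7, 14, 11, 15]
Visit 0 → queue [6, 1, 13, 7, 14, 11, 15]
Visit 6 → queue [1, 13, 7, 14, 11, 15]
Visit 1 → queue [13, 7, 14, 11, 15]
Visit 13 → queue [7, 14, 11, 15]
Visit 7 → queue [14, 11, 15]
Visit 14 → queue [11, 15]
Visit 11; enqueue 4 → queue [15, 4]
Visit 15 → queue [4]
Visit 4 → queue []

12, 2, 3, 9, 16, 5, 8, 10, 0, 6, 1, 13, 7, 14, 11, 15, 4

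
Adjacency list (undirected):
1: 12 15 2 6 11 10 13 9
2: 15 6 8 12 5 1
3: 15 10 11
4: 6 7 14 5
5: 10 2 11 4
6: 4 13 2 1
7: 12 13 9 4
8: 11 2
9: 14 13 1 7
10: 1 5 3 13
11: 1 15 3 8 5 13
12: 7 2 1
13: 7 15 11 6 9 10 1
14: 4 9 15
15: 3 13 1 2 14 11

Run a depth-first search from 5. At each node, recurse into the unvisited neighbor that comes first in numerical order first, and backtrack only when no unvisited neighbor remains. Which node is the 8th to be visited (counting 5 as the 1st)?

Visit 5
5 → 2
2 → 1
1 → 6
6 → 4
4 → 7
7 → 9
9 → 13
13 → 10
10 → 3
3 → 11
11 → 8
11 → 15
15 → 14
7 → 12

Visit order: 5, 2, 1, 6, 4, 7, 9, 13, 10, 3, 11, 8, 15, 14, 12

13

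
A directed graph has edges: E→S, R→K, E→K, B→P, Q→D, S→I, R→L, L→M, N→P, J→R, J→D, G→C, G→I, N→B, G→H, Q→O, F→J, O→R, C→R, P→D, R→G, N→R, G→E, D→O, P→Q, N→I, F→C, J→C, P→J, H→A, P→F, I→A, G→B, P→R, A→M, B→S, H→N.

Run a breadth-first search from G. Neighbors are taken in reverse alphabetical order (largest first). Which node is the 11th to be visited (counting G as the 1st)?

R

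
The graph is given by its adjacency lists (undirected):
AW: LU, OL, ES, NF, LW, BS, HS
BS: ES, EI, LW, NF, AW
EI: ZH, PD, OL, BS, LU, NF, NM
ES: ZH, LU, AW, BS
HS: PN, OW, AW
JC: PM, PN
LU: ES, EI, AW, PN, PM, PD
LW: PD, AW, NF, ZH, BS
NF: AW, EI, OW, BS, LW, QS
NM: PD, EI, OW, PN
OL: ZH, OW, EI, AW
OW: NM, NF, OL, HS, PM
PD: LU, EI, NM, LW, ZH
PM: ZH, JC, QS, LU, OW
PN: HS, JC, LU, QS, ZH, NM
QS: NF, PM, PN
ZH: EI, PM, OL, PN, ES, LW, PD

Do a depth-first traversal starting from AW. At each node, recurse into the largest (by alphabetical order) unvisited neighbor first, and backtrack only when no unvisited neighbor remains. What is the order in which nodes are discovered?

Visit AW
AW → OL
OL → ZH
ZH → PN
PN → QS
QS → PM
PM → OW
OW → NM
NM → PD
PD → LW
LW → NF
NF → EI
EI → LU
LU → ES
ES → BS
OW → HS
PM → JC

AW → OL → ZH → PN → QS → PM → OW → NM → PD → LW → NF → EI → LU → ES → BS → HS → JC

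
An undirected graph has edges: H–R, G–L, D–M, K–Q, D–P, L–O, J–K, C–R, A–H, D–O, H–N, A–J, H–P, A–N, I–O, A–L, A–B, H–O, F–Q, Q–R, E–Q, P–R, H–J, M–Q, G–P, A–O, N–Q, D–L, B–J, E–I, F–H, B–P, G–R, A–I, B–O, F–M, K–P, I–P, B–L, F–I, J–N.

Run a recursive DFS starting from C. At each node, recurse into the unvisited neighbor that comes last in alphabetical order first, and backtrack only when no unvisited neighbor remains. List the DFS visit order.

C → R → Q → N → J → K → P → I → O → L → G → D → M → F → H → A → B → E

Visit C
C → R
R → Q
Q → N
N → J
J → K
K → P
P → I
I → O
O → L
L → G
L → D
D → M
M → F
F → H
H → A
A → B
I → E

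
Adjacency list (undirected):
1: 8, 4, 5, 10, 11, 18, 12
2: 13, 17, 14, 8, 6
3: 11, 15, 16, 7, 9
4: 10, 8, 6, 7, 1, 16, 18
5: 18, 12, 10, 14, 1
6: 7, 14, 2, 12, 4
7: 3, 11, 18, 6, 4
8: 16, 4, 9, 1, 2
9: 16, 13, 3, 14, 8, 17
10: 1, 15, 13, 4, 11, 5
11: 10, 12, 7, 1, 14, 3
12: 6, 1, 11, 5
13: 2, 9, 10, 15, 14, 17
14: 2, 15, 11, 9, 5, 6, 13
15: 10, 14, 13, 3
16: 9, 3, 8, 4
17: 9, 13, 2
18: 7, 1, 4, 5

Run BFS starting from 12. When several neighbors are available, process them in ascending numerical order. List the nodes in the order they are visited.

12 1 5 6 11 4 8 10 18 14 2 7 3 16 9 13 15 17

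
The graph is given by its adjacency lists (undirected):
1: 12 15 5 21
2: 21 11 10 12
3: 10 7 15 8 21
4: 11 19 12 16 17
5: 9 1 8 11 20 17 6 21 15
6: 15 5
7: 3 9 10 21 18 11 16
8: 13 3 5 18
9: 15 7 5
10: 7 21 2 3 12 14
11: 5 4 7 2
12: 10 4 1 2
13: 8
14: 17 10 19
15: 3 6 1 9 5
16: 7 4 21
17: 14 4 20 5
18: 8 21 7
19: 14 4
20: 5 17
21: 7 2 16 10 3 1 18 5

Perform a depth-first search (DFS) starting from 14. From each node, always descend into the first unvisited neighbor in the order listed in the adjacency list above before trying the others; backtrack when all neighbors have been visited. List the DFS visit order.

Visit 14
14 → 17
17 → 4
4 → 11
11 → 5
5 → 9
9 → 15
15 → 3
3 → 10
10 → 7
7 → 21
21 → 2
2 → 12
12 → 1
21 → 16
21 → 18
18 → 8
8 → 13
15 → 6
5 → 20
4 → 19

14, 17, 4, 11, 5, 9, 15, 3, 10, 7, 21, 2, 12, 1, 16, 18, 8, 13, 6, 20, 19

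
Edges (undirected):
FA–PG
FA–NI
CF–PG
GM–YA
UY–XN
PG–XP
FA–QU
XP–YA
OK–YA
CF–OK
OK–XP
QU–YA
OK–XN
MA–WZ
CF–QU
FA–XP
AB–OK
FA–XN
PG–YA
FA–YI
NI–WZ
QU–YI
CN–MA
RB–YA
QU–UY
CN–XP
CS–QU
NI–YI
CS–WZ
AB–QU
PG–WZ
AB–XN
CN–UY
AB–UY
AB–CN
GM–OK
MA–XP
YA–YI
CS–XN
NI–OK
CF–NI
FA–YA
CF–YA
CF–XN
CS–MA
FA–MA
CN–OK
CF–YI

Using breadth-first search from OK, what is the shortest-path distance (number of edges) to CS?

2

Level 0: OK
Level 1: AB, CF, CN, GM, NI, XN, XP, YA
Level 2: CS, FA, MA, PG, QU, RB, UY, WZ, YI
CS first appears at level 2.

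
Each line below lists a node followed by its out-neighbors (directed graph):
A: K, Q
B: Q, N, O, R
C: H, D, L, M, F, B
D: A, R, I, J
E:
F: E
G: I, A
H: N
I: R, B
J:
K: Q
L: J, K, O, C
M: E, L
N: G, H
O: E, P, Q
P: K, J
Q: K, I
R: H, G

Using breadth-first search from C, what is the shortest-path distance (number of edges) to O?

2

Level 0: C
Level 1: B, D, F, H, L, M
Level 2: A, E, I, J, K, N, O, Q, R
Level 3: G, P
O first appears at level 2.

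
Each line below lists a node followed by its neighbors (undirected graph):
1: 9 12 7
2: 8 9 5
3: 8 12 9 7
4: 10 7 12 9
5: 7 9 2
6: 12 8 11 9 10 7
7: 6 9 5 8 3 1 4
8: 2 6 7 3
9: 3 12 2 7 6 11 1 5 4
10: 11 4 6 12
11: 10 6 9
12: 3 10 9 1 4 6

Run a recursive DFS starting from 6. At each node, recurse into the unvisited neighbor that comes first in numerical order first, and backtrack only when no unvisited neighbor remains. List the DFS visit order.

Visit 6
6 → 7
7 → 1
1 → 9
9 → 2
2 → 5
2 → 8
8 → 3
3 → 12
12 → 4
4 → 10
10 → 11

6 7 1 9 2 5 8 3 12 4 10 11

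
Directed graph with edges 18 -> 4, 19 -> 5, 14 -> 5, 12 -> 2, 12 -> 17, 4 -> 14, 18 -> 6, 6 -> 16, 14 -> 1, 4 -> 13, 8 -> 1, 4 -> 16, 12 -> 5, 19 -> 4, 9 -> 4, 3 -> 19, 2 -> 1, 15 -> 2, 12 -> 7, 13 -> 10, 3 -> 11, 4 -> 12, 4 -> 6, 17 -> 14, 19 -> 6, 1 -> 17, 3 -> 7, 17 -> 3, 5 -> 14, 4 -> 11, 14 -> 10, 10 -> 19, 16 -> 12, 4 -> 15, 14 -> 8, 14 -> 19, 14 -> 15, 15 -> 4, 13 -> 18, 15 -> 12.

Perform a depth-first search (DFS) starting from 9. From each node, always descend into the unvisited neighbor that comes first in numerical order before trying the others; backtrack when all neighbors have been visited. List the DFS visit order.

Visit 9
9 → 4
4 → 6
6 → 16
16 → 12
12 → 2
2 → 1
1 → 17
17 → 3
3 → 7
3 → 11
3 → 19
19 → 5
5 → 14
14 → 8
14 → 10
14 → 15
4 → 13
13 → 18

9 → 4 → 6 → 16 → 12 → 2 → 1 → 17 → 3 → 7 → 11 → 19 → 5 → 14 → 8 → 10 → 15 → 13 → 18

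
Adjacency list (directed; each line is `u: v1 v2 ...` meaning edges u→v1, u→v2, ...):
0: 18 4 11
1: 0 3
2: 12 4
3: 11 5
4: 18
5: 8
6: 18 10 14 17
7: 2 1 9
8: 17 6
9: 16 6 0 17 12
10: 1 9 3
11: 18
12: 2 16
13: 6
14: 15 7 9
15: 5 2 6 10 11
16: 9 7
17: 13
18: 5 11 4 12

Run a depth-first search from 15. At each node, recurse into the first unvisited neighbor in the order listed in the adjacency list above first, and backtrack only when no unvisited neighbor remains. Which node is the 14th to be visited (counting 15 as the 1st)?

Visit 15
15 → 5
5 → 8
8 → 17
17 → 13
13 → 6
6 → 18
18 → 11
18 → 4
18 → 12
12 → 2
12 → 16
16 → 9
9 → 0
16 → 7
7 → 1
1 → 3
6 → 10
6 → 14

Visit order: 15, 5, 8, 17, 13, 6, 18, 11, 4, 12, 2, 16, 9, 0, 7, 1, 3, 10, 14

0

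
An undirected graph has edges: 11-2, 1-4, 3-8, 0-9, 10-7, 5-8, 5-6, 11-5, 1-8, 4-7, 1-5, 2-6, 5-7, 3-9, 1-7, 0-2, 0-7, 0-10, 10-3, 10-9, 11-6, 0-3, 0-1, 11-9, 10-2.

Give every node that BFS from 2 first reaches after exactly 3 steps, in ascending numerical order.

Level 0: 2
Level 1: 0, 6, 10, 11
Level 2: 1, 3, 5, 7, 9
Level 3: 4, 8

4, 8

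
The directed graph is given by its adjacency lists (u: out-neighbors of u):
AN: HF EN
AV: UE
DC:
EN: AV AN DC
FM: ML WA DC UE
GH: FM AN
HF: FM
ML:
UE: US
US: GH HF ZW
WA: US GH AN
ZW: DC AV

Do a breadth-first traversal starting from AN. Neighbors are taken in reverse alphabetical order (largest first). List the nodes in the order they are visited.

Visit AN; enqueue HF, EN → queue [HF, EN]
Visit HF; enqueue FM → queue [EN, FM]
Visit EN; enqueue DC, AV → queue [FM, DC, AV]
Visit FM; enqueue WA, UE, ML → queue [DC, AV, WA, UE, ML]
Visit DC → queue [AV, WA, UE, ML]
Visit AV → queue [WA, UE, ML]
Visit WA; enqueue US, GH → queue [UE, ML, US, GH]
Visit UE → queue [ML, US, GH]
Visit ML → queue [US, GH]
Visit US; enqueue ZW → queue [GH, ZW]
Visit GH → queue [ZW]
Visit ZW → queue []

AN HF EN FM DC AV WA UE ML US GH ZW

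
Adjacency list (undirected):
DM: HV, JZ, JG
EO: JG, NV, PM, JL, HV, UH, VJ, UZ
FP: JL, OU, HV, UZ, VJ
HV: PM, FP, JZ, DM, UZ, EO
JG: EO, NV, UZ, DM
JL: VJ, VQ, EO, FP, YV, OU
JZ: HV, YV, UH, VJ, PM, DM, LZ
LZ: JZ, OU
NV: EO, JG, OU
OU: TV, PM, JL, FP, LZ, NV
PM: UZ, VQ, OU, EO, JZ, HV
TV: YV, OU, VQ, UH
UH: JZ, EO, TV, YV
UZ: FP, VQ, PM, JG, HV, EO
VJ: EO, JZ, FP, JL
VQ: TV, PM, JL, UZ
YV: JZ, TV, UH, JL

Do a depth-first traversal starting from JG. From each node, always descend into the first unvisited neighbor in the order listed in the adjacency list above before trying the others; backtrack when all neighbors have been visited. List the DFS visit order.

Visit JG
JG → EO
EO → NV
NV → OU
OU → TV
TV → YV
YV → JZ
JZ → HV
HV → PM
PM → UZ
UZ → FP
FP → JL
JL → VJ
JL → VQ
HV → DM
JZ → UH
JZ → LZ

JG EO NV OU TV YV JZ HV PM UZ FP JL VJ VQ DM UH LZ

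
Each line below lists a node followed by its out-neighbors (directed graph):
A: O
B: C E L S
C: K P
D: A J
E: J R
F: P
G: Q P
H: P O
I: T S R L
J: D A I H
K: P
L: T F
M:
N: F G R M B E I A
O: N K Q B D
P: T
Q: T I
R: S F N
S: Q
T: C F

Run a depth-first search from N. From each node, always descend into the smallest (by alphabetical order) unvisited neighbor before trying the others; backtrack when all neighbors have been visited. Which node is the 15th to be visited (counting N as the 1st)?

Visit N
N → A
A → O
O → B
B → C
C → K
K → P
P → T
T → F
B → E
E → J
J → D
J → H
J → I
I → L
I → R
R → S
S → Q
N → G
N → M

Visit order: N, A, O, B, C, K, P, T, F, E, J, D, H, I, L, R, S, Q, G, M

L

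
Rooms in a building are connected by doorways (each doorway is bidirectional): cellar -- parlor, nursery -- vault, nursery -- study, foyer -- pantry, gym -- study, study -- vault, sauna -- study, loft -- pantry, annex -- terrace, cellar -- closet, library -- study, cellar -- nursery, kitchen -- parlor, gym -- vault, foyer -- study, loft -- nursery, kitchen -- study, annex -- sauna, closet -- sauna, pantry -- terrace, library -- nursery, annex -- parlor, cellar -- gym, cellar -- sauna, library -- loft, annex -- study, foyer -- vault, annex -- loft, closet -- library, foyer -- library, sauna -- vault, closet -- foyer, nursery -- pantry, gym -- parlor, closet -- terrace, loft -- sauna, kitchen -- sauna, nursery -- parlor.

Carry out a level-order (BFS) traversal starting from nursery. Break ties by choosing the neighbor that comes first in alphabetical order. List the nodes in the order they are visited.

Visit nursery; enqueue cellar, library, loft, pantry, parlor, study, vault → queue [cellar, library, loft, pantry, parlor, study, vault]
Visit cellar; enqueue closet, gym, sauna → queue [library, loft, pantry, parlor, study, vault, closet, gym, sauna]
Visit library; enqueue foyer → queue [loft, pantry, parlor, study, vault, closet, gym, sauna, foyer]
Visit loft; enqueue annex → queue [pantry, parlor, study, vault, closet, gym, sauna, foyer, annex]
Visit pantry; enqueue terrace → queue [parlor, study, vault, closet, gym, sauna, foyer, annex, terrace]
Visit parlor; enqueue kitchen → queue [study, vault, closet, gym, sauna, foyer, annex, terrace, kitchen]
Visit study → queue [vault, closet, gym, sauna, foyer, annex, terrace, kitchen]
Visit vault → queue [closet, gym, sauna, foyer, annex, terrace, kitchen]
Visit closet → queue [gym, sauna, foyer, annex, terrace, kitchen]
Visit gym → queue [sauna, foyer, annex, terrace, kitchen]
Visit sauna → queue [foyer, annex, terrace, kitchen]
Visit foyer → queue [annex, terrace, kitchen]
Visit annex → queue [terrace, kitchen]
Visit terrace → queue [kitchen]
Visit kitchen → queue []

nursery, cellar, library, loft, pantry, parlor, study, vault, closet, gym, sauna, foyer, annex, terrace, kitchen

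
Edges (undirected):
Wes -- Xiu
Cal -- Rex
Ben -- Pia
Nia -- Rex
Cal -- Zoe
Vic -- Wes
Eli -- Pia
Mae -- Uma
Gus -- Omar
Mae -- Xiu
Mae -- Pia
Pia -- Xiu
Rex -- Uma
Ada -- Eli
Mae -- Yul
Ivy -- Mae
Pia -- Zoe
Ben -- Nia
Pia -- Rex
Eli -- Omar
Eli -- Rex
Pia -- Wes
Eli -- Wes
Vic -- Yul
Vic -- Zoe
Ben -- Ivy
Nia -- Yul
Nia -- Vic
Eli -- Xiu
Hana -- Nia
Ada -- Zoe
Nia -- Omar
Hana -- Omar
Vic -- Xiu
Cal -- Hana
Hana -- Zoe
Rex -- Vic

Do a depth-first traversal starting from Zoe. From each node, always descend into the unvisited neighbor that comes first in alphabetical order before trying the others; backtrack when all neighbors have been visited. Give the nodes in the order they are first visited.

Visit Zoe
Zoe → Ada
Ada → Eli
Eli → Omar
Omar → Gus
Omar → Hana
Hana → Cal
Cal → Rex
Rex → Nia
Nia → Ben
Ben → Ivy
Ivy → Mae
Mae → Pia
Pia → Wes
Wes → Vic
Vic → Xiu
Vic → Yul
Mae → Uma

Zoe, Ada, Eli, Omar, Gus, Hana, Cal, Rex, Nia, Ben, Ivy, Mae, Pia, Wes, Vic, Xiu, Yul, Uma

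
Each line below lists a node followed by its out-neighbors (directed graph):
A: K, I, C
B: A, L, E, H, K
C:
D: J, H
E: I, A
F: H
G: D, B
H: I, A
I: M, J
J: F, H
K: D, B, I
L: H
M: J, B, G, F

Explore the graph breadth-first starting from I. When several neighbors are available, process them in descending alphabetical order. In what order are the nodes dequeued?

I, M, J, G, F, B, H, D, L, K, E, A, C

Visit I; enqueue M, J → queue [M, J]
Visit M; enqueue G, F, B → queue [J, G, F, B]
Visit J; enqueue H → queue [G, F, B, H]
Visit G; enqueue D → queue [F, B, H, D]
Visit F → queue [B, H, D]
Visit B; enqueue L, K, E, A → queue [H, D, L, K, E, A]
Visit H → queue [D, L, K, E, A]
Visit D → queue [L, K, E, A]
Visit L → queue [K, E, A]
Visit K → queue [E, A]
Visit E → queue [A]
Visit A; enqueue C → queue [C]
Visit C → queue []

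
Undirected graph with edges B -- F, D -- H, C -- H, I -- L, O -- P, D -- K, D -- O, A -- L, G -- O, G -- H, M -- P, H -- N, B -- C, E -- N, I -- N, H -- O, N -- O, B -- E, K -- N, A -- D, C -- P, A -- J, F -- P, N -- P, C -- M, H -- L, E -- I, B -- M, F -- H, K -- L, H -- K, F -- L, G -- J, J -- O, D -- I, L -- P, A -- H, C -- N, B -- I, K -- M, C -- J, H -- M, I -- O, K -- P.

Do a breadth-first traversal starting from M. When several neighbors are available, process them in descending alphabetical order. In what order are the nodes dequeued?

M, P, K, H, C, B, O, N, L, F, D, G, A, J, I, E

Visit M; enqueue P, K, H, C, B → queue [P, K, H, C, B]
Visit P; enqueue O, N, L, F → queue [K, H, C, B, O, N, L, F]
Visit K; enqueue D → queue [H, C, B, O, N, L, F, D]
Visit H; enqueue G, A → queue [C, B, O, N, L, F, D, G, A]
Visit C; enqueue J → queue [B, O, N, L, F, D, G, A, J]
Visit B; enqueue I, E → queue [O, N, L, F, D, G, A, J, I, E]
Visit O → queue [N, L, F, D, G, A, J, I, E]
Visit N → queue [L, F, D, G, A, J, I, E]
Visit L → queue [F, D, G, A, J, I, E]
Visit F → queue [D, G, A, J, I, E]
Visit D → queue [G, A, J, I, E]
Visit G → queue [A, J, I, E]
Visit A → queue [J, I, E]
Visit J → queue [I, E]
Visit I → queue [E]
Visit E → queue []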